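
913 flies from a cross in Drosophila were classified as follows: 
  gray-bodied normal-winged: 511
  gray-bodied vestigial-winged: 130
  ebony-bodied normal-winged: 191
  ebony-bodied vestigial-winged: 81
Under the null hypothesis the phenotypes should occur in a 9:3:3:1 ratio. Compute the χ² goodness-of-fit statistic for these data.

22.257

Total ratio parts = 16. Expected numbers out of 913:
  gray-bodied normal-winged: 913 × 9/16 = 513.5625
  gray-bodied vestigial-winged: 913 × 3/16 = 171.1875
  ebony-bodied normal-winged: 913 × 3/16 = 171.1875
  ebony-bodied vestigial-winged: 913 × 1/16 = 57.0625
χ² = Σ (O − E)² / E
  gray-bodied normal-winged: (511 − 513.5625)² / 513.5625 = 0.0128
  gray-bodied vestigial-winged: (130 − 171.1875)² / 171.1875 = 9.9097
  ebony-bodied normal-winged: (191 − 171.1875)² / 171.1875 = 2.2930
  ebony-bodied vestigial-winged: (81 − 57.0625)² / 57.0625 = 10.0417
χ² = 0.0128 + 9.9097 + 2.2930 + 10.0417 = 22.2572 ≈ 22.257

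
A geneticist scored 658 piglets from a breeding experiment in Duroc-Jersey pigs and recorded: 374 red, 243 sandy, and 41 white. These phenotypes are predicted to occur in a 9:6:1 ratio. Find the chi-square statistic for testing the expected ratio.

Under the 9:6:1 hypothesis (Σ ratio = 16, N = 658):
  red: 658 × 9/16 = 370.125
  sandy: 658 × 6/16 = 246.75
  white: 658 × 1/16 = 41.125
χ² = Σ (O − E)² / E
  red: (374 − 370.125)² / 370.125 = 0.0406
  sandy: (243 − 246.75)² / 246.75 = 0.0570
  white: (41 − 41.125)² / 41.125 = 0.0004
χ² = 0.0406 + 0.0570 + 0.0004 = 0.098

0.098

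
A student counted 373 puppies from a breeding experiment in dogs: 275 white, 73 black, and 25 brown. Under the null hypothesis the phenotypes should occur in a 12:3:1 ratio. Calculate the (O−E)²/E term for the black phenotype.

0.134

The 12:3:1 ratio has 16 parts, so with N = 373 the expected counts are:
  white: 373 × 12/16 = 279.75
  black: 373 × 3/16 = 69.9375
  brown: 373 × 1/16 = 23.3125
Contribution of black: (73 − 69.9375)² / 69.9375 = 0.1341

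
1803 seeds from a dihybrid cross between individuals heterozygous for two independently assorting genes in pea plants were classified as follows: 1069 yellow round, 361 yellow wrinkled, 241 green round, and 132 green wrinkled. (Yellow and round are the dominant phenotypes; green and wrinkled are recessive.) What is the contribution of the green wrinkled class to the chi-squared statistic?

A dihybrid F₂ with independent assortment and complete dominance at both loci gives a 9:3:3:1 phenotypic ratio.
Expected counts for N = 1803 under a 9:3:3:1 ratio (total parts = 16):
  yellow round: 1803 × 9/16 = 1014.1875
  yellow wrinkled: 1803 × 3/16 = 338.0625
  green round: 1803 × 3/16 = 338.0625
  green wrinkled: 1803 × 1/16 = 112.6875
Contribution of green wrinkled: (132 − 112.6875)² / 112.6875 = 3.3098

3.310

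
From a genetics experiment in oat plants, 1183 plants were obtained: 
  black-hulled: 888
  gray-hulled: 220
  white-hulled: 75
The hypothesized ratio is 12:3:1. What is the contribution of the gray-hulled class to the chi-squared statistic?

The 12:3:1 ratio has 16 parts, so with N = 1183 the expected counts are:
  black-hulled: 1183 × 12/16 = 887.25
  gray-hulled: 1183 × 3/16 = 221.8125
  white-hulled: 1183 × 1/16 = 73.9375
Contribution of gray-hulled: (220 − 221.8125)² / 221.8125 = 0.0148

0.015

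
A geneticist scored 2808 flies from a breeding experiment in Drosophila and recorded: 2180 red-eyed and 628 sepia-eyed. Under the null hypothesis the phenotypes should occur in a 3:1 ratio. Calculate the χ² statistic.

Under the 3:1 hypothesis (Σ ratio = 4, N = 2808):
  red-eyed: 2808 × 3/4 = 2106
  sepia-eyed: 2808 × 1/4 = 702
χ² = Σ (O − E)² / E
  red-eyed: (2180 − 2106)² / 2106 = 2.6002
  sepia-eyed: (628 − 702)² / 702 = 7.8006
χ² = 2.6002 + 7.8006 = 10.4008 ≈ 10.401

10.401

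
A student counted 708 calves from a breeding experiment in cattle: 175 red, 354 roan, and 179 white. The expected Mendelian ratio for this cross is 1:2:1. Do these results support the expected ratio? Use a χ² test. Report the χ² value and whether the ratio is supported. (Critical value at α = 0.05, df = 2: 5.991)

Under the 1:2:1 hypothesis (Σ ratio = 4, N = 708):
  red: 708 × 1/4 = 177
  roan: 708 × 2/4 = 354
  white: 708 × 1/4 = 177
χ² = Σ (O − E)² / E
  red: (175 − 177)² / 177 = 0.0226
  roan: (354 − 354)² / 354 = 0.0000
  white: (179 − 177)² / 177 = 0.0226
χ² = 0.0226 + 0.0000 + 0.0226 = 0.0452 ≈ 0.045
Degrees of freedom = 3 − 1 = 2; critical value at α = 0.05 is 5.991.
Since 0.045 < 5.991, we fail to reject the null hypothesis — the data are consistent with the 1:2:1 ratio.

0.045; consistent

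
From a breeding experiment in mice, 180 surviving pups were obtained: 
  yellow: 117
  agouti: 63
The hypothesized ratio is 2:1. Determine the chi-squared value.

Total ratio parts = 3. Expected numbers out of 180:
  yellow: 180 × 2/3 = 120
  agouti: 180 × 1/3 = 60
χ² = Σ (O − E)² / E
  yellow: (117 − 120)² / 120 = 0.0750
  agouti: (63 − 60)² / 60 = 0.1500
χ² = 0.0750 + 0.1500 = 0.225

0.225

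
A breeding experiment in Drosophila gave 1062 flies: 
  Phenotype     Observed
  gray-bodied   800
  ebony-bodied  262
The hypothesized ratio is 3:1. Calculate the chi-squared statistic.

0.062

Under the 3:1 hypothesis (Σ ratio = 4, N = 1062):
  gray-bodied: 1062 × 3/4 = 796.5
  ebony-bodied: 1062 × 1/4 = 265.5
χ² = Σ (O − E)² / E
  gray-bodied: (800 − 796.5)² / 796.5 = 0.0154
  ebony-bodied: (262 − 265.5)² / 265.5 = 0.0461
χ² = 0.0154 + 0.0461 = 0.0615 ≈ 0.062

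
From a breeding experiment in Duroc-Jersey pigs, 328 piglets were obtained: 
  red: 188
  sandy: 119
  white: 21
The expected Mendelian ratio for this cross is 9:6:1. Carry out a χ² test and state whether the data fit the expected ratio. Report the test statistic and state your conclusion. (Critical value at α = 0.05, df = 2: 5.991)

Expected counts for N = 328 under a 9:6:1 ratio (total parts = 16):
  red: 328 × 9/16 = 184.5
  sandy: 328 × 6/16 = 123
  white: 328 × 1/16 = 20.5
χ² = Σ (O − E)² / E
  red: (188 − 184.5)² / 184.5 = 0.0664
  sandy: (119 − 123)² / 123 = 0.1301
  white: (21 − 20.5)² / 20.5 = 0.0122
χ² = 0.0664 + 0.1301 + 0.0122 = 0.2087 ≈ 0.209
Degrees of freedom = 3 − 1 = 2; critical value at α = 0.05 is 5.991.
Since 0.209 < 5.991, we fail to reject the null hypothesis — the data are consistent with the 9:6:1 ratio.

0.209; consistent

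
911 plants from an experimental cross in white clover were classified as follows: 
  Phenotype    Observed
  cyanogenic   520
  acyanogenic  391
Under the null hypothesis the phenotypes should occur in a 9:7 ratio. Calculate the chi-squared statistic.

The 9:7 ratio has 16 parts, so with N = 911 the expected counts are:
  cyanogenic: 911 × 9/16 = 512.4375
  acyanogenic: 911 × 7/16 = 398.5625
χ² = Σ (O − E)² / E
  cyanogenic: (520 − 512.4375)² / 512.4375 = 0.1116
  acyanogenic: (391 − 398.5625)² / 398.5625 = 0.1435
χ² = 0.1116 + 0.1435 = 0.2551 ≈ 0.255

0.255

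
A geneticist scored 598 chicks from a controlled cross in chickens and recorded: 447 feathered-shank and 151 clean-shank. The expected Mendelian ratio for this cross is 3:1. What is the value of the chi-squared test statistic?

0.020

Under the 3:1 hypothesis (Σ ratio = 4, N = 598):
  feathered-shank: 598 × 3/4 = 448.5
  clean-shank: 598 × 1/4 = 149.5
χ² = Σ (O − E)² / E
  feathered-shank: (447 − 448.5)² / 448.5 = 0.0050
  clean-shank: (151 − 149.5)² / 149.5 = 0.0151
χ² = 0.0050 + 0.0151 = 0.0201 ≈ 0.020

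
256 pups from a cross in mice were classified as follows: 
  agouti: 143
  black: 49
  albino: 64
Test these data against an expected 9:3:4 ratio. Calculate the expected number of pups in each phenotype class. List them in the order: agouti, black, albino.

Expected counts for N = 256 under a 9:3:4 ratio (total parts = 16):
  agouti: 256 × 9/16 = 144
  black: 256 × 3/16 = 48
  albino: 256 × 4/16 = 64

144, 48, 64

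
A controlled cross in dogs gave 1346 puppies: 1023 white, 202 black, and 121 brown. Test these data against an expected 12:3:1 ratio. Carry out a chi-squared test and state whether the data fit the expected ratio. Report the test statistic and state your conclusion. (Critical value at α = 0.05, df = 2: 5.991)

Under the 12:3:1 hypothesis (Σ ratio = 16, N = 1346):
  white: 1346 × 12/16 = 1009.5
  black: 1346 × 3/16 = 252.375
  brown: 1346 × 1/16 = 84.125
χ² = Σ (O − E)² / E
  white: (1023 − 1009.5)² / 1009.5 = 0.1805
  black: (202 − 252.375)² / 252.375 = 10.0550
  brown: (121 − 84.125)² / 84.125 = 16.1636
χ² = 0.1805 + 10.0550 + 16.1636 = 26.3991 ≈ 26.399
Degrees of freedom = 3 − 1 = 2; critical value at α = 0.05 is 5.991.
Since 26.399 > 5.991, we reject the null hypothesis — the data do not fit the 12:3:1 ratio.

26.399; not consistent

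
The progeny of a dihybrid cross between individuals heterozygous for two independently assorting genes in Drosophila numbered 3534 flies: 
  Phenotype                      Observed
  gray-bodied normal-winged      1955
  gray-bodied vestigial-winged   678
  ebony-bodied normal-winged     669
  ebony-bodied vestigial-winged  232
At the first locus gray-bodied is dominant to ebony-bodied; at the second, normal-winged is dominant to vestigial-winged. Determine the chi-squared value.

A dihybrid F₂ with independent assortment and complete dominance at both loci gives a 9:3:3:1 phenotypic ratio.
Expected counts for N = 3534 under a 9:3:3:1 ratio (total parts = 16):
  gray-bodied normal-winged: 3534 × 9/16 = 1987.875
  gray-bodied vestigial-winged: 3534 × 3/16 = 662.625
  ebony-bodied normal-winged: 3534 × 3/16 = 662.625
  ebony-bodied vestigial-winged: 3534 × 1/16 = 220.875
χ² = Σ (O − E)² / E
  gray-bodied normal-winged: (1955 − 1987.875)² / 1987.875 = 0.5437
  gray-bodied vestigial-winged: (678 − 662.625)² / 662.625 = 0.3567
  ebony-bodied normal-winged: (669 − 662.625)² / 662.625 = 0.0613
  ebony-bodied vestigial-winged: (232 − 220.875)² / 220.875 = 0.5603
χ² = 0.5437 + 0.3567 + 0.0613 + 0.5603 = 1.522

1.522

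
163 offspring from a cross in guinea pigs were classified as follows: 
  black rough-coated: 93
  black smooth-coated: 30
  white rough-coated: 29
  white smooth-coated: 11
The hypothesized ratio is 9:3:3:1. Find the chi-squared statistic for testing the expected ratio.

The 9:3:3:1 ratio has 16 parts, so with N = 163 the expected counts are:
  black rough-coated: 163 × 9/16 = 91.6875
  black smooth-coated: 163 × 3/16 = 30.5625
  white rough-coated: 163 × 3/16 = 30.5625
  white smooth-coated: 163 × 1/16 = 10.1875
χ² = Σ (O − E)² / E
  black rough-coated: (93 − 91.6875)² / 91.6875 = 0.0188
  black smooth-coated: (30 − 30.5625)² / 30.5625 = 0.0104
  white rough-coated: (29 − 30.5625)² / 30.5625 = 0.0799
  white smooth-coated: (11 − 10.1875)² / 10.1875 = 0.0648
χ² = 0.0188 + 0.0104 + 0.0799 + 0.0648 = 0.1739 ≈ 0.174

0.174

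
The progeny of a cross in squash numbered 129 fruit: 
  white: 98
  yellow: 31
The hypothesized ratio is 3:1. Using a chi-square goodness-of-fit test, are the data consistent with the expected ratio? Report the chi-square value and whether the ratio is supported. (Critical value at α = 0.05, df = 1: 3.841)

0.065; consistent

Expected counts for N = 129 under a 3:1 ratio (total parts = 4):
  white: 129 × 3/4 = 96.75
  yellow: 129 × 1/4 = 32.25
χ² = Σ (O − E)² / E
  white: (98 − 96.75)² / 96.75 = 0.0161
  yellow: (31 − 32.25)² / 32.25 = 0.0484
χ² = 0.0161 + 0.0484 = 0.0645 ≈ 0.065
Degrees of freedom = 2 − 1 = 1; critical value at α = 0.05 is 3.841.
Since 0.065 < 3.841, we fail to reject the null hypothesis — the data are consistent with the 3:1 ratio.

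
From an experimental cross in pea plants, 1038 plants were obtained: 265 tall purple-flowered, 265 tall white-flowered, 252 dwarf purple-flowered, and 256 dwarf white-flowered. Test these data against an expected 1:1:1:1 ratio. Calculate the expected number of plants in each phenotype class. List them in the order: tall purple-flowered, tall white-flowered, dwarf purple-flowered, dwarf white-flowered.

The 1:1:1:1 ratio has 4 parts, so with N = 1038 the expected counts are:
  tall purple-flowered: 1038 × 1/4 = 259.5
  tall white-flowered: 1038 × 1/4 = 259.5
  dwarf purple-flowered: 1038 × 1/4 = 259.5
  dwarf white-flowered: 1038 × 1/4 = 259.5

259.5, 259.5, 259.5, 259.5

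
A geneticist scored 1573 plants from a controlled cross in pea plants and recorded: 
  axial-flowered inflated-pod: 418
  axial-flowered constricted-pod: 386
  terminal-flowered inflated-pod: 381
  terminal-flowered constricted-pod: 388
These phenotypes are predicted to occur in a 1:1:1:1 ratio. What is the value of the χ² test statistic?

Expected counts for N = 1573 under a 1:1:1:1 ratio (total parts = 4):
  axial-flowered inflated-pod: 1573 × 1/4 = 393.25
  axial-flowered constricted-pod: 1573 × 1/4 = 393.25
  terminal-flowered inflated-pod: 1573 × 1/4 = 393.25
  terminal-flowered constricted-pod: 1573 × 1/4 = 393.25
χ² = Σ (O − E)² / E
  axial-flowered inflated-pod: (418 − 393.25)² / 393.25 = 1.5577
  axial-flowered constricted-pod: (386 − 393.25)² / 393.25 = 0.1337
  terminal-flowered inflated-pod: (381 − 393.25)² / 393.25 = 0.3816
  terminal-flowered constricted-pod: (388 − 393.25)² / 393.25 = 0.0701
χ² = 1.5577 + 0.1337 + 0.3816 + 0.0701 = 2.1431 ≈ 2.143

2.143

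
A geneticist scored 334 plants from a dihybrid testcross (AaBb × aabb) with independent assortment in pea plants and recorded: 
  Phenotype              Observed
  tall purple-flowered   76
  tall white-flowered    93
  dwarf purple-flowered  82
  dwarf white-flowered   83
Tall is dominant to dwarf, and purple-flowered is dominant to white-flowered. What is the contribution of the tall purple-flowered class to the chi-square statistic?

0.674

A dihybrid testcross with independent assortment gives a 1:1:1:1 ratio.
The 1:1:1:1 ratio has 4 parts, so with N = 334 the expected counts are:
  tall purple-flowered: 334 × 1/4 = 83.5
  tall white-flowered: 334 × 1/4 = 83.5
  dwarf purple-flowered: 334 × 1/4 = 83.5
  dwarf white-flowered: 334 × 1/4 = 83.5
Contribution of tall purple-flowered: (76 − 83.5)² / 83.5 = 0.6737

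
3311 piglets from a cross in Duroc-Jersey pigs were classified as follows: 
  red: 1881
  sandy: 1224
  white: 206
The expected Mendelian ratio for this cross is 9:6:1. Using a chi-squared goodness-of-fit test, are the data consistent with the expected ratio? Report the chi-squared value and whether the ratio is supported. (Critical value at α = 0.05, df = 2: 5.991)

Total ratio parts = 16. Expected numbers out of 3311:
  red: 3311 × 9/16 = 1862.4375
  sandy: 3311 × 6/16 = 1241.625
  white: 3311 × 1/16 = 206.9375
χ² = Σ (O − E)² / E
  red: (1881 − 1862.4375)² / 1862.4375 = 0.1850
  sandy: (1224 − 1241.625)² / 1241.625 = 0.2502
  white: (206 − 206.9375)² / 206.9375 = 0.0042
χ² = 0.1850 + 0.2502 + 0.0042 = 0.4394 ≈ 0.439
Degrees of freedom = 3 − 1 = 2; critical value at α = 0.05 is 5.991.
Since 0.439 < 5.991, we fail to reject the null hypothesis — the data are consistent with the 9:6:1 ratio.

0.439; consistent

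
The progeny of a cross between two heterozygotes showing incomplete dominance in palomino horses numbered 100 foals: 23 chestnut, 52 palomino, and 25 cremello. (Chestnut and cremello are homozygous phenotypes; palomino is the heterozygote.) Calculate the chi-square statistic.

With incomplete dominance, a heterozygote × heterozygote cross gives a 1:2:1 phenotypic ratio.
The 1:2:1 ratio has 4 parts, so with N = 100 the expected counts are:
  chestnut: 100 × 1/4 = 25
  palomino: 100 × 2/4 = 50
  cremello: 100 × 1/4 = 25
χ² = Σ (O − E)² / E
  chestnut: (23 − 25)² / 25 = 0.1600
  palomino: (52 − 50)² / 50 = 0.0800
  cremello: (25 − 25)² / 25 = 0.0000
χ² = 0.1600 + 0.0800 + 0.0000 = 0.240

0.240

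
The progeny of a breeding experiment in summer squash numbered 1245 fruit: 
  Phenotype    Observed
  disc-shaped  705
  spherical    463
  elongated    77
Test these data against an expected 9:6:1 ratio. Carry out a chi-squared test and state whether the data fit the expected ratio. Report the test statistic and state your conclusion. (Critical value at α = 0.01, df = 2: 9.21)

0.072; consistent

Expected counts for N = 1245 under a 9:6:1 ratio (total parts = 16):
  disc-shaped: 1245 × 9/16 = 700.3125
  spherical: 1245 × 6/16 = 466.875
  elongated: 1245 × 1/16 = 77.8125
χ² = Σ (O − E)² / E
  disc-shaped: (705 − 700.3125)² / 700.3125 = 0.0314
  spherical: (463 − 466.875)² / 466.875 = 0.0322
  elongated: (77 − 77.8125)² / 77.8125 = 0.0085
χ² = 0.0314 + 0.0322 + 0.0085 = 0.0721 ≈ 0.072
Degrees of freedom = 3 − 1 = 2; critical value at α = 0.01 is 9.21.
Since 0.072 < 9.21, we fail to reject the null hypothesis — the data are consistent with the 9:6:1 ratio.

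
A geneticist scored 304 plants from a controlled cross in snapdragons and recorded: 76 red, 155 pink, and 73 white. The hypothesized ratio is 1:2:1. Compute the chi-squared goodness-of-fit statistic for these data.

0.178

The 1:2:1 ratio has 4 parts, so with N = 304 the expected counts are:
  red: 304 × 1/4 = 76
  pink: 304 × 2/4 = 152
  white: 304 × 1/4 = 76
χ² = Σ (O − E)² / E
  red: (76 − 76)² / 76 = 0.0000
  pink: (155 − 152)² / 152 = 0.0592
  white: (73 − 76)² / 76 = 0.1184
χ² = 0.0000 + 0.0592 + 0.1184 = 0.1776 ≈ 0.178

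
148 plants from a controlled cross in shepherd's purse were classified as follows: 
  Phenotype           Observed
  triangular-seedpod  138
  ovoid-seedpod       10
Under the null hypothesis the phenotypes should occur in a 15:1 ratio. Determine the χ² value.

Expected counts for N = 148 under a 15:1 ratio (total parts = 16):
  triangular-seedpod: 148 × 15/16 = 138.75
  ovoid-seedpod: 148 × 1/16 = 9.25
χ² = Σ (O − E)² / E
  triangular-seedpod: (138 − 138.75)² / 138.75 = 0.0041
  ovoid-seedpod: (10 − 9.25)² / 9.25 = 0.0608
χ² = 0.0041 + 0.0608 = 0.0649 ≈ 0.065

0.065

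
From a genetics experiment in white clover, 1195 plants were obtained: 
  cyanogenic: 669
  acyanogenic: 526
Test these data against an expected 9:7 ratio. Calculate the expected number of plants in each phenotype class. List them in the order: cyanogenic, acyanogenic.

Total ratio parts = 16. Expected numbers out of 1195:
  cyanogenic: 1195 × 9/16 = 672.1875
  acyanogenic: 1195 × 7/16 = 522.8125

672.1875, 522.8125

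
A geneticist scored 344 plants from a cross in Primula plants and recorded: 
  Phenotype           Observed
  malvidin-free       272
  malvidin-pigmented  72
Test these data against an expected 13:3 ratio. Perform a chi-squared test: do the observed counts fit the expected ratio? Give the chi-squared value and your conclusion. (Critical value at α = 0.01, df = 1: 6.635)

1.073; consistent

The 13:3 ratio has 16 parts, so with N = 344 the expected counts are:
  malvidin-free: 344 × 13/16 = 279.5
  malvidin-pigmented: 344 × 3/16 = 64.5
χ² = Σ (O − E)² / E
  malvidin-free: (272 − 279.5)² / 279.5 = 0.2013
  malvidin-pigmented: (72 − 64.5)² / 64.5 = 0.8721
χ² = 0.2013 + 0.8721 = 1.0734 ≈ 1.073
Degrees of freedom = 2 − 1 = 1; critical value at α = 0.01 is 6.635.
Since 1.073 < 6.635, we fail to reject the null hypothesis — the data are consistent with the 13:3 ratio.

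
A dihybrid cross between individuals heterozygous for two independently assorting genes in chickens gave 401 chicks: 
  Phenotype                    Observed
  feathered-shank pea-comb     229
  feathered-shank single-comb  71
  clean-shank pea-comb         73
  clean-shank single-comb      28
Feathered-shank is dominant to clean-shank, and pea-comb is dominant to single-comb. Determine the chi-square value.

A dihybrid F₂ with independent assortment and complete dominance at both loci gives a 9:3:3:1 phenotypic ratio.
Expected counts for N = 401 under a 9:3:3:1 ratio (total parts = 16):
  feathered-shank pea-comb: 401 × 9/16 = 225.5625
  feathered-shank single-comb: 401 × 3/16 = 75.1875
  clean-shank pea-comb: 401 × 3/16 = 75.1875
  clean-shank single-comb: 401 × 1/16 = 25.0625
χ² = Σ (O − E)² / E
  feathered-shank pea-comb: (229 − 225.5625)² / 225.5625 = 0.0524
  feathered-shank single-comb: (71 − 75.1875)² / 75.1875 = 0.2332
  clean-shank pea-comb: (73 − 75.1875)² / 75.1875 = 0.0636
  clean-shank single-comb: (28 − 25.0625)² / 25.0625 = 0.3443
χ² = 0.0524 + 0.2332 + 0.0636 + 0.3443 = 0.6935 ≈ 0.694

0.694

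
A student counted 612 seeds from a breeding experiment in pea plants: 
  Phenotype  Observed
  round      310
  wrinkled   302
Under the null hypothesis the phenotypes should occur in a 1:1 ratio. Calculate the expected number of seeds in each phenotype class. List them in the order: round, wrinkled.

306, 306

Expected counts for N = 612 under a 1:1 ratio (total parts = 2):
  round: 612 × 1/2 = 306
  wrinkled: 612 × 1/2 = 306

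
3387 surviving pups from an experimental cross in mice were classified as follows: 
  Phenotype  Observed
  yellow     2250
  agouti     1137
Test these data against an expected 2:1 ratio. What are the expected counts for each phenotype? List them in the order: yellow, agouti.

2258, 1129

Under the 2:1 hypothesis (Σ ratio = 3, N = 3387):
  yellow: 3387 × 2/3 = 2258
  agouti: 3387 × 1/3 = 1129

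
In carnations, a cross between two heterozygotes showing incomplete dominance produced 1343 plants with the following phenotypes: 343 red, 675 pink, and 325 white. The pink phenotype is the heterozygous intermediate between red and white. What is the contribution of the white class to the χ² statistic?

With incomplete dominance, a heterozygote × heterozygote cross gives a 1:2:1 phenotypic ratio.
Expected counts for N = 1343 under a 1:2:1 ratio (total parts = 4):
  red: 1343 × 1/4 = 335.75
  pink: 1343 × 2/4 = 671.5
  white: 1343 × 1/4 = 335.75
Contribution of white: (325 − 335.75)² / 335.75 = 0.3442

0.344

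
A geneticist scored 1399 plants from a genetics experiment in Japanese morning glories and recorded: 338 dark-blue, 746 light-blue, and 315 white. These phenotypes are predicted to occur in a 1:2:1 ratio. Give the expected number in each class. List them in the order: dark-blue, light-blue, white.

The 1:2:1 ratio has 4 parts, so with N = 1399 the expected counts are:
  dark-blue: 1399 × 1/4 = 349.75
  light-blue: 1399 × 2/4 = 699.5
  white: 1399 × 1/4 = 349.75

349.75, 699.5, 349.75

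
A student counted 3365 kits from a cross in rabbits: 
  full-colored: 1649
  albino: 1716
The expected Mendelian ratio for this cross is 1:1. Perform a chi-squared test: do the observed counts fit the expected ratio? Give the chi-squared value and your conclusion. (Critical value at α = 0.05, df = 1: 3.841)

1.334; consistent

Under the 1:1 hypothesis (Σ ratio = 2, N = 3365):
  full-colored: 3365 × 1/2 = 1682.5
  albino: 3365 × 1/2 = 1682.5
χ² = Σ (O − E)² / E
  full-colored: (1649 − 1682.5)² / 1682.5 = 0.6670
  albino: (1716 − 1682.5)² / 1682.5 = 0.6670
χ² = 0.6670 + 0.6670 = 1.334
Degrees of freedom = 2 − 1 = 1; critical value at α = 0.05 is 3.841.
Since 1.334 < 3.841, we fail to reject the null hypothesis — the data are consistent with the 1:1 ratio.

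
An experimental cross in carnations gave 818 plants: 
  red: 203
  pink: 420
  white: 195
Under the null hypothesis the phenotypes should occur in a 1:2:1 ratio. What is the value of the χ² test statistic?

Under the 1:2:1 hypothesis (Σ ratio = 4, N = 818):
  red: 818 × 1/4 = 204.5
  pink: 818 × 2/4 = 409
  white: 818 × 1/4 = 204.5
χ² = Σ (O − E)² / E
  red: (203 − 204.5)² / 204.5 = 0.0110
  pink: (420 − 409)² / 409 = 0.2958
  white: (195 − 204.5)² / 204.5 = 0.4413
χ² = 0.0110 + 0.2958 + 0.4413 = 0.7481 ≈ 0.748

0.748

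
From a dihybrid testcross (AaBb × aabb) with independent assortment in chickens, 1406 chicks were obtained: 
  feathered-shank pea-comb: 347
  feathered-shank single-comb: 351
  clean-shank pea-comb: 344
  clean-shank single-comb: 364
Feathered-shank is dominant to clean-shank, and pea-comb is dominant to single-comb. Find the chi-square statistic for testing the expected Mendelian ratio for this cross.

A dihybrid testcross with independent assortment gives a 1:1:1:1 ratio.
The 1:1:1:1 ratio has 4 parts, so with N = 1406 the expected counts are:
  feathered-shank pea-comb: 1406 × 1/4 = 351.5
  feathered-shank single-comb: 1406 × 1/4 = 351.5
  clean-shank pea-comb: 1406 × 1/4 = 351.5
  clean-shank single-comb: 1406 × 1/4 = 351.5
χ² = Σ (O − E)² / E
  feathered-shank pea-comb: (347 − 351.5)² / 351.5 = 0.0576
  feathered-shank single-comb: (351 − 351.5)² / 351.5 = 0.0007
  clean-shank pea-comb: (344 − 351.5)² / 351.5 = 0.1600
  clean-shank single-comb: (364 − 351.5)² / 351.5 = 0.4445
χ² = 0.0576 + 0.0007 + 0.1600 + 0.4445 = 0.6628 ≈ 0.663

0.663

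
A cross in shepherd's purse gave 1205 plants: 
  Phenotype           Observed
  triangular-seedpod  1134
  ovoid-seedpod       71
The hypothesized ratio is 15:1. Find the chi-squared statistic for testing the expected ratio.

0.263

Total ratio parts = 16. Expected numbers out of 1205:
  triangular-seedpod: 1205 × 15/16 = 1129.6875
  ovoid-seedpod: 1205 × 1/16 = 75.3125
χ² = Σ (O − E)² / E
  triangular-seedpod: (1134 − 1129.6875)² / 1129.6875 = 0.0165
  ovoid-seedpod: (71 − 75.3125)² / 75.3125 = 0.2469
χ² = 0.0165 + 0.2469 = 0.2634 ≈ 0.263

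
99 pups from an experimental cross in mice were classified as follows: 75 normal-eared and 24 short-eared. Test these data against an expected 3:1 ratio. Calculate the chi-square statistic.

Total ratio parts = 4. Expected numbers out of 99:
  normal-eared: 99 × 3/4 = 74.25
  short-eared: 99 × 1/4 = 24.75
χ² = Σ (O − E)² / E
  normal-eared: (75 − 74.25)² / 74.25 = 0.0076
  short-eared: (24 − 24.75)² / 24.75 = 0.0227
χ² = 0.0076 + 0.0227 = 0.0303 ≈ 0.030

0.030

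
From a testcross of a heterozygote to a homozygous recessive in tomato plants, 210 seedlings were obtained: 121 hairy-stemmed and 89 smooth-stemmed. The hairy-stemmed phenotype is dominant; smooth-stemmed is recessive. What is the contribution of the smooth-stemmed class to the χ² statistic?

A testcross of a heterozygote (Aa × aa) gives a 1:1 phenotypic ratio.
Expected counts for N = 210 under a 1:1 ratio (total parts = 2):
  hairy-stemmed: 210 × 1/2 = 105
  smooth-stemmed: 210 × 1/2 = 105
Contribution of smooth-stemmed: (89 − 105)² / 105 = 2.4381

2.438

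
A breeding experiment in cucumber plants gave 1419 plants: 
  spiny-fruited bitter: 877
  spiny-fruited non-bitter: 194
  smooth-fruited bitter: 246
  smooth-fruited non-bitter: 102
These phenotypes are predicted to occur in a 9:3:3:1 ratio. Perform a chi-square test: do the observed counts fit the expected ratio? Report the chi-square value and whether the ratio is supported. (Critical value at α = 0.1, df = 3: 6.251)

Under the 9:3:3:1 hypothesis (Σ ratio = 16, N = 1419):
  spiny-fruited bitter: 1419 × 9/16 = 798.1875
  spiny-fruited non-bitter: 1419 × 3/16 = 266.0625
  smooth-fruited bitter: 1419 × 3/16 = 266.0625
  smooth-fruited non-bitter: 1419 × 1/16 = 88.6875
χ² = Σ (O − E)² / E
  spiny-fruited bitter: (877 − 798.1875)² / 798.1875 = 7.7819
  spiny-fruited non-bitter: (194 − 266.0625)² / 266.0625 = 19.5180
  smooth-fruited bitter: (246 − 266.0625)² / 266.0625 = 1.5128
  smooth-fruited non-bitter: (102 − 88.6875)² / 88.6875 = 1.9983
χ² = 7.7819 + 19.5180 + 1.5128 + 1.9983 = 30.811
Degrees of freedom = 4 − 1 = 3; critical value at α = 0.1 is 6.251.
Since 30.811 > 6.251, we reject the null hypothesis — the data do not fit the 9:3:3:1 ratio.

30.811; not consistent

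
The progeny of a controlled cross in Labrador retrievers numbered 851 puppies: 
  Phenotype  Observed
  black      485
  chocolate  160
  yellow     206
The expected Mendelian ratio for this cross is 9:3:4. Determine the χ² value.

0.299

The 9:3:4 ratio has 16 parts, so with N = 851 the expected counts are:
  black: 851 × 9/16 = 478.6875
  chocolate: 851 × 3/16 = 159.5625
  yellow: 851 × 4/16 = 212.75
χ² = Σ (O − E)² / E
  black: (485 − 478.6875)² / 478.6875 = 0.0832
  chocolate: (160 − 159.5625)² / 159.5625 = 0.0012
  yellow: (206 − 212.75)² / 212.75 = 0.2142
χ² = 0.0832 + 0.0012 + 0.2142 = 0.2986 ≈ 0.299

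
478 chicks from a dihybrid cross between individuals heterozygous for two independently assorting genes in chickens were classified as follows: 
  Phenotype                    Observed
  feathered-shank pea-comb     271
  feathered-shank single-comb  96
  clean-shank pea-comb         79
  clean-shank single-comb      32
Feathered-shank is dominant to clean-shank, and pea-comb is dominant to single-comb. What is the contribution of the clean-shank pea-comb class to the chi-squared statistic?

A dihybrid F₂ with independent assortment and complete dominance at both loci gives a 9:3:3:1 phenotypic ratio.
The 9:3:3:1 ratio has 16 parts, so with N = 478 the expected counts are:
  feathered-shank pea-comb: 478 × 9/16 = 268.875
  feathered-shank single-comb: 478 × 3/16 = 89.625
  clean-shank pea-comb: 478 × 3/16 = 89.625
  clean-shank single-comb: 478 × 1/16 = 29.875
Contribution of clean-shank pea-comb: (79 − 89.625)² / 89.625 = 1.2596

1.260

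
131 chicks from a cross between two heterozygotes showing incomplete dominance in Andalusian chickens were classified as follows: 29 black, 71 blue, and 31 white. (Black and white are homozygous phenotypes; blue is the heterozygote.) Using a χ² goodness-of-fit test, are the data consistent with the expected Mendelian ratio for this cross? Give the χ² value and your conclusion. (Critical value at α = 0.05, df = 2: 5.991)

0.985; consistent

With incomplete dominance, a heterozygote × heterozygote cross gives a 1:2:1 phenotypic ratio.
The 1:2:1 ratio has 4 parts, so with N = 131 the expected counts are:
  black: 131 × 1/4 = 32.75
  blue: 131 × 2/4 = 65.5
  white: 131 × 1/4 = 32.75
χ² = Σ (O − E)² / E
  black: (29 − 32.75)² / 32.75 = 0.4294
  blue: (71 − 65.5)² / 65.5 = 0.4618
  white: (31 − 32.75)² / 32.75 = 0.0935
χ² = 0.4294 + 0.4618 + 0.0935 = 0.9847 ≈ 0.985
Degrees of freedom = 3 − 1 = 2; critical value at α = 0.05 is 5.991.
Since 0.985 < 5.991, we fail to reject the null hypothesis — the data are consistent with the 1:2:1 ratio.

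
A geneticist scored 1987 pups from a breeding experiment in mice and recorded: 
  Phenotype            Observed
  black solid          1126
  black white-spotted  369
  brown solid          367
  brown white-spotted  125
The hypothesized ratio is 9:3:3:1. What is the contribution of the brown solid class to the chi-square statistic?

Total ratio parts = 16. Expected numbers out of 1987:
  black solid: 1987 × 9/16 = 1117.6875
  black white-spotted: 1987 × 3/16 = 372.5625
  brown solid: 1987 × 3/16 = 372.5625
  brown white-spotted: 1987 × 1/16 = 124.1875
Contribution of brown solid: (367 − 372.5625)² / 372.5625 = 0.0831

0.083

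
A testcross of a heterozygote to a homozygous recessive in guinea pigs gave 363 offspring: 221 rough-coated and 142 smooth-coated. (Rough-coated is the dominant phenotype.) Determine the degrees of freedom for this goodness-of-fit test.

A testcross of a heterozygote (Aa × aa) gives a 1:1 phenotypic ratio.
A goodness-of-fit test with 2 phenotype classes has df = 2 − 1 = 1.

1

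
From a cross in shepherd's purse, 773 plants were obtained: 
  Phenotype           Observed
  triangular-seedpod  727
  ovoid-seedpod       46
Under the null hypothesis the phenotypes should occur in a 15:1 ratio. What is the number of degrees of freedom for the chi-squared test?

A goodness-of-fit test with 2 phenotype classes has df = 2 − 1 = 1.

1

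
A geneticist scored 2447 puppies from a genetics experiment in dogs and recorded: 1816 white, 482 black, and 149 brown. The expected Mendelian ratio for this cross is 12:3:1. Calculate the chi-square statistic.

1.475

Under the 12:3:1 hypothesis (Σ ratio = 16, N = 2447):
  white: 2447 × 12/16 = 1835.25
  black: 2447 × 3/16 = 458.8125
  brown: 2447 × 1/16 = 152.9375
χ² = Σ (O − E)² / E
  white: (1816 − 1835.25)² / 1835.25 = 0.2019
  black: (482 − 458.8125)² / 458.8125 = 1.1719
  brown: (149 − 152.9375)² / 152.9375 = 0.1014
χ² = 0.2019 + 1.1719 + 0.1014 = 1.4752 ≈ 1.475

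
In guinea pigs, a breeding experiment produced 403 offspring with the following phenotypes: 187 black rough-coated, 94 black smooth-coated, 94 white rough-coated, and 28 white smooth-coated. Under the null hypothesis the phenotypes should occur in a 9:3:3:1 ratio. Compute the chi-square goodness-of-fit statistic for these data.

Expected counts for N = 403 under a 9:3:3:1 ratio (total parts = 16):
  black rough-coated: 403 × 9/16 = 226.6875
  black smooth-coated: 403 × 3/16 = 75.5625
  white rough-coated: 403 × 3/16 = 75.5625
  white smooth-coated: 403 × 1/16 = 25.1875
χ² = Σ (O − E)² / E
  black rough-coated: (187 − 226.6875)² / 226.6875 = 6.9483
  black smooth-coated: (94 − 75.5625)² / 75.5625 = 4.4988
  white rough-coated: (94 − 75.5625)² / 75.5625 = 4.4988
  white smooth-coated: (28 − 25.1875)² / 25.1875 = 0.3141
χ² = 6.9483 + 4.4988 + 4.4988 + 0.3141 = 16.260

16.260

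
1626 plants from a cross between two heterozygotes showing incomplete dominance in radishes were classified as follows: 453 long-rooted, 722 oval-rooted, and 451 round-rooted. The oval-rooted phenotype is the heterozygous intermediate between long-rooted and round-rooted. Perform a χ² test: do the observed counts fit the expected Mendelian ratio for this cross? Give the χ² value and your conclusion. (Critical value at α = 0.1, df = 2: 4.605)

With incomplete dominance, a heterozygote × heterozygote cross gives a 1:2:1 phenotypic ratio.
Under the 1:2:1 hypothesis (Σ ratio = 4, N = 1626):
  long-rooted: 1626 × 1/4 = 406.5
  oval-rooted: 1626 × 2/4 = 813
  round-rooted: 1626 × 1/4 = 406.5
χ² = Σ (O − E)² / E
  long-rooted: (453 − 406.5)² / 406.5 = 5.3192
  oval-rooted: (722 − 813)² / 813 = 10.1857
  round-rooted: (451 − 406.5)² / 406.5 = 4.8715
χ² = 5.3192 + 10.1857 + 4.8715 = 20.3764 ≈ 20.376
Degrees of freedom = 3 − 1 = 2; critical value at α = 0.1 is 4.605.
Since 20.376 > 4.605, we reject the null hypothesis — the data do not fit the 1:2:1 ratio.

20.376; not consistent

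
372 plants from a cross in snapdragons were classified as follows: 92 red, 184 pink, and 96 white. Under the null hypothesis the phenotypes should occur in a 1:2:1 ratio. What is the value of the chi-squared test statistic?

Under the 1:2:1 hypothesis (Σ ratio = 4, N = 372):
  red: 372 × 1/4 = 93
  pink: 372 × 2/4 = 186
  white: 372 × 1/4 = 93
χ² = Σ (O − E)² / E
  red: (92 − 93)² / 93 = 0.0108
  pink: (184 − 186)² / 186 = 0.0215
  white: (96 − 93)² / 93 = 0.0968
χ² = 0.0108 + 0.0215 + 0.0968 = 0.1291 ≈ 0.129

0.129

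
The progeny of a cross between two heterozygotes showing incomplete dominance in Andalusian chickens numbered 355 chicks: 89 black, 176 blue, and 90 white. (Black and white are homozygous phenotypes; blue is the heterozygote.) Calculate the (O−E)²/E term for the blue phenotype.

0.013

With incomplete dominance, a heterozygote × heterozygote cross gives a 1:2:1 phenotypic ratio.
The 1:2:1 ratio has 4 parts, so with N = 355 the expected counts are:
  black: 355 × 1/4 = 88.75
  blue: 355 × 2/4 = 177.5
  white: 355 × 1/4 = 88.75
Contribution of blue: (176 − 177.5)² / 177.5 = 0.0127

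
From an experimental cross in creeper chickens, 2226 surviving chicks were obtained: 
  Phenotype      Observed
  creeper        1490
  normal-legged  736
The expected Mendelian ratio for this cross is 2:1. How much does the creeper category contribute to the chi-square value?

0.024

Under the 2:1 hypothesis (Σ ratio = 3, N = 2226):
  creeper: 2226 × 2/3 = 1484
  normal-legged: 2226 × 1/3 = 742
Contribution of creeper: (1490 − 1484)² / 1484 = 0.0243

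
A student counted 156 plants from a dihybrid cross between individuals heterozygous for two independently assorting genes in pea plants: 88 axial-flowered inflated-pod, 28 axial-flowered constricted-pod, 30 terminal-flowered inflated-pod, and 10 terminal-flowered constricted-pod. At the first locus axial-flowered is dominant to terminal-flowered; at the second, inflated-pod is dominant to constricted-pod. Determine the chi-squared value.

0.080

A dihybrid F₂ with independent assortment and complete dominance at both loci gives a 9:3:3:1 phenotypic ratio.
Under the 9:3:3:1 hypothesis (Σ ratio = 16, N = 156):
  axial-flowered inflated-pod: 156 × 9/16 = 87.75
  axial-flowered constricted-pod: 156 × 3/16 = 29.25
  terminal-flowered inflated-pod: 156 × 3/16 = 29.25
  terminal-flowered constricted-pod: 156 × 1/16 = 9.75
χ² = Σ (O − E)² / E
  axial-flowered inflated-pod: (88 − 87.75)² / 87.75 = 0.0007
  axial-flowered constricted-pod: (28 − 29.25)² / 29.25 = 0.0534
  terminal-flowered inflated-pod: (30 − 29.25)² / 29.25 = 0.0192
  terminal-flowered constricted-pod: (10 − 9.75)² / 9.75 = 0.0064
χ² = 0.0007 + 0.0534 + 0.0192 + 0.0064 = 0.0797 ≈ 0.080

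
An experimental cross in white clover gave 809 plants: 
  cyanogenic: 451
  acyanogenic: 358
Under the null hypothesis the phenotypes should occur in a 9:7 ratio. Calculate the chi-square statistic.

0.083

Expected counts for N = 809 under a 9:7 ratio (total parts = 16):
  cyanogenic: 809 × 9/16 = 455.0625
  acyanogenic: 809 × 7/16 = 353.9375
χ² = Σ (O − E)² / E
  cyanogenic: (451 − 455.0625)² / 455.0625 = 0.0363
  acyanogenic: (358 − 353.9375)² / 353.9375 = 0.0466
χ² = 0.0363 + 0.0466 = 0.0829 ≈ 0.083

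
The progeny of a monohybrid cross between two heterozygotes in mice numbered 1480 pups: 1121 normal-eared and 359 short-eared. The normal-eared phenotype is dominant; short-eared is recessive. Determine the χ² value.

0.436

For a monohybrid cross between heterozygotes with complete dominance, the expected phenotypic ratio is 3:1.
The 3:1 ratio has 4 parts, so with N = 1480 the expected counts are:
  normal-eared: 1480 × 3/4 = 1110
  short-eared: 1480 × 1/4 = 370
χ² = Σ (O − E)² / E
  normal-eared: (1121 − 1110)² / 1110 = 0.1090
  short-eared: (359 − 370)² / 370 = 0.3270
χ² = 0.1090 + 0.3270 = 0.436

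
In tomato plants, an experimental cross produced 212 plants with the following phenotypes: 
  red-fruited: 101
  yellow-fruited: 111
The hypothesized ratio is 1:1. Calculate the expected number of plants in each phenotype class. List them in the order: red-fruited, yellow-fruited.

106, 106

The 1:1 ratio has 2 parts, so with N = 212 the expected counts are:
  red-fruited: 212 × 1/2 = 106
  yellow-fruited: 212 × 1/2 = 106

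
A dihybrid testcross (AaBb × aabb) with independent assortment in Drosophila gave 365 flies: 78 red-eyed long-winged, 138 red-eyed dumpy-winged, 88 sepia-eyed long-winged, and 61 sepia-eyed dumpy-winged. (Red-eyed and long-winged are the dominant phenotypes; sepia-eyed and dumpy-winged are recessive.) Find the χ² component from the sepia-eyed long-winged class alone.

A dihybrid testcross with independent assortment gives a 1:1:1:1 ratio.
The 1:1:1:1 ratio has 4 parts, so with N = 365 the expected counts are:
  red-eyed long-winged: 365 × 1/4 = 91.25
  red-eyed dumpy-winged: 365 × 1/4 = 91.25
  sepia-eyed long-winged: 365 × 1/4 = 91.25
  sepia-eyed dumpy-winged: 365 × 1/4 = 91.25
Contribution of sepia-eyed long-winged: (88 − 91.25)² / 91.25 = 0.1158

0.116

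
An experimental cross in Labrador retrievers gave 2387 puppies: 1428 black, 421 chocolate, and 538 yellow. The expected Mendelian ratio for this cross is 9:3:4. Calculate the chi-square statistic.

12.781

Under the 9:3:4 hypothesis (Σ ratio = 16, N = 2387):
  black: 2387 × 9/16 = 1342.6875
  chocolate: 2387 × 3/16 = 447.5625
  yellow: 2387 × 4/16 = 596.75
χ² = Σ (O − E)² / E
  black: (1428 − 1342.6875)² / 1342.6875 = 5.4206
  chocolate: (421 − 447.5625)² / 447.5625 = 1.5765
  yellow: (538 − 596.75)² / 596.75 = 5.7839
χ² = 5.4206 + 1.5765 + 5.7839 = 12.781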